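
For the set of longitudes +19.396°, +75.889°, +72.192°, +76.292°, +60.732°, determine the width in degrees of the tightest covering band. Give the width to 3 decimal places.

Sort the longitudes: +19.396°, +60.732°, +72.192°, +75.889°, +76.292°.
Eastward gaps between consecutive values (wrapping around): 41.336°, 11.460°, 3.697°, 0.403°, 303.104°.
Largest gap = 303.104° ⇒ minimal covering band is its complement: 360° − 303.104° = 56.896°.
Band runs from +19.396° eastward to +76.292°.

56.896°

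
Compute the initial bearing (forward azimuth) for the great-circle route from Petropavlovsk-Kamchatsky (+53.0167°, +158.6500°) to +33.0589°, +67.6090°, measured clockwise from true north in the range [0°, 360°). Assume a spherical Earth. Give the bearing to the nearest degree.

Δλ = 67.6090 − 158.6500 = -91.0410°.
θ = atan2( sin Δλ · cos φ₂ , cos φ₁ · sin φ₂ − sin φ₁ · cos φ₂ · cos Δλ )
  = atan2(-0.83797, 0.34033) = -67.896° → normalised to [0°, 360°): 292.104°.

292°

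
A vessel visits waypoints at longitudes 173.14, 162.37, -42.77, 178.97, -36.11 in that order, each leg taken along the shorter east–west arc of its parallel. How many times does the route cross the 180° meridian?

Leg 1: +173.14° → +162.37°, shortest Δλ = -10.77° (west) — does not cross 180°.
Leg 2: +162.37° → -42.77°, shortest Δλ = 154.86° (east) — crosses 180°.
Leg 3: -42.77° → +178.97°, shortest Δλ = -138.26° (west) — crosses 180°.
Leg 4: +178.97° → -36.11°, shortest Δλ = 144.92° (east) — crosses 180°.
Total crossings: 3.

3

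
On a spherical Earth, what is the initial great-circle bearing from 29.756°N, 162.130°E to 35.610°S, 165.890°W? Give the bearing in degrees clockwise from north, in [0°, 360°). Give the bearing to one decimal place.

153.1°

Δλ = -165.890 − 162.130 = -328.020°; wrapped into (−180°, 180°]: 31.980°.
θ = atan2( sin Δλ · cos φ₂ , cos φ₁ · sin φ₂ − sin φ₁ · cos φ₂ · cos Δλ )
  = atan2(0.43058, -0.84775) = 153.073° → normalised to [0°, 360°): 153.073°.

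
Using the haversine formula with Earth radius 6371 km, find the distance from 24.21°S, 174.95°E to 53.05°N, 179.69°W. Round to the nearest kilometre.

8607 km

Δλ = -179.69 − 174.95 = -354.64°; wrapped into (−180°, 180°]: 5.36°.
Δφ = 53.05 − -24.21 = 77.26°.
a = sin²(Δφ/2) + cos φ₁ · cos φ₂ · sin²(Δλ/2) = 0.390935.
c = 2·atan2(√a, √(1−a)) = 1.35090 rad → d = 6371·c ≈ 8606.57 km.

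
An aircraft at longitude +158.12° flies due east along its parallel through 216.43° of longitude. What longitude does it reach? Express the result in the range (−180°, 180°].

Start at +158.12°; shift +216.43° → +374.55°.
+374.55° lies outside (−180°, 180°]; subtract 360° → +14.55°.

+14.55°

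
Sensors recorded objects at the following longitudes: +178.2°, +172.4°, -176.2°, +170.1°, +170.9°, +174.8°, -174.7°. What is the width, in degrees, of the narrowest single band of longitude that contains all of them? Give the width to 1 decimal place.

Sort the longitudes: -176.2°, -174.7°, +170.1°, +170.9°, +172.4°, +174.8°, +178.2°.
Eastward gaps between consecutive values (wrapping around): 1.5°, 344.8°, 0.8°, 1.5°, 2.4°, 3.4°, 5.6°.
Largest gap = 344.8° ⇒ minimal covering band is its complement: 360° − 344.8° = 15.2°.
Band runs from +170.1° eastward to -174.7°, crossing the antimeridian.

15.2°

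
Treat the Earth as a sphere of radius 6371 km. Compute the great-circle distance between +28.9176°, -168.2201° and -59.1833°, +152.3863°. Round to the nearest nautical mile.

5640 nmi

Δλ = 152.3863 − -168.2201 = 320.6064°; wrapped into (−180°, 180°]: -39.3936°.
Δφ = -59.1833 − 28.9176 = -88.1009°.
a = sin²(Δφ/2) + cos φ₁ · cos φ₂ · sin²(Δλ/2) = 0.534370.
c = 2·atan2(√a, √(1−a)) = 1.63959 rad → d = 6371·c ≈ 10445.83 km ≈ 5640.30 nmi.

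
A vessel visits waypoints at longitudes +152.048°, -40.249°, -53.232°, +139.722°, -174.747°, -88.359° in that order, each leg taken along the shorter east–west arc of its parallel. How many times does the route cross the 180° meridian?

Leg 1: +152.048° → -40.249°, shortest Δλ = 167.703° (east) — crosses 180°.
Leg 2: -40.249° → -53.232°, shortest Δλ = -12.983° (west) — does not cross 180°.
Leg 3: -53.232° → +139.722°, shortest Δλ = -167.046° (west) — crosses 180°.
Leg 4: +139.722° → -174.747°, shortest Δλ = 45.531° (east) — crosses 180°.
Leg 5: -174.747° → -88.359°, shortest Δλ = 86.388° (east) — does not cross 180°.
Total crossings: 3.

3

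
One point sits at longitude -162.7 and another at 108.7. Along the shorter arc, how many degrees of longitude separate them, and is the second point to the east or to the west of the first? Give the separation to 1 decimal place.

88.6° west

Raw difference: 108.7 − -162.7 = 271.4°.
Normalise into (−180°, 180°]: 271.4° − 360° = -88.6°.
Negative ⇒ the second point lies to the west; separation 88.6°.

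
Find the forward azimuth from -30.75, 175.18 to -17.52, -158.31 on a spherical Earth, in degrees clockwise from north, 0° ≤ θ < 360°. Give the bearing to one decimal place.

67.4°

Δλ = -158.31 − 175.18 = -333.49°; wrapped into (−180°, 180°]: 26.51°.
θ = atan2( sin Δλ · cos φ₂ , cos φ₁ · sin φ₂ − sin φ₁ · cos φ₂ · cos Δλ )
  = atan2(0.42565, 0.17760) = 67.352° → normalised to [0°, 360°): 67.352°.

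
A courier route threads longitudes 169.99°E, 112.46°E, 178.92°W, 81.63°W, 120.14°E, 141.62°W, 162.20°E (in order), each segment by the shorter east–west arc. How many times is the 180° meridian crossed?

Leg 1: +169.99° → +112.46°, shortest Δλ = -57.53° (west) — does not cross 180°.
Leg 2: +112.46° → -178.92°, shortest Δλ = 68.62° (east) — crosses 180°.
Leg 3: -178.92° → -81.63°, shortest Δλ = 97.29° (east) — does not cross 180°.
Leg 4: -81.63° → +120.14°, shortest Δλ = -158.23° (west) — crosses 180°.
Leg 5: +120.14° → -141.62°, shortest Δλ = 98.24° (east) — crosses 180°.
Leg 6: -141.62° → +162.20°, shortest Δλ = -56.18° (west) — crosses 180°.
Total crossings: 4.

4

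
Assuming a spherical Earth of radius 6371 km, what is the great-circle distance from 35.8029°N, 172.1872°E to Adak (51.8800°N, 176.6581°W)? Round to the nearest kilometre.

1994 km

Δλ = -176.6581 − 172.1872 = -348.8453°; wrapped into (−180°, 180°]: 11.1547°.
Δφ = 51.8800 − 35.8029 = 16.0771°.
a = sin²(Δφ/2) + cos φ₁ · cos φ₂ · sin²(Δλ/2) = 0.024284.
c = 2·atan2(√a, √(1−a)) = 0.31294 rad → d = 6371·c ≈ 1993.76 km.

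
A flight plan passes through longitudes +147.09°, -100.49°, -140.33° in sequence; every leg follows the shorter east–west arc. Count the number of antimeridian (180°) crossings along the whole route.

1

Leg 1: +147.09° → -100.49°, shortest Δλ = 112.42° (east) — crosses 180°.
Leg 2: -100.49° → -140.33°, shortest Δλ = -39.84° (west) — does not cross 180°.
Total crossings: 1.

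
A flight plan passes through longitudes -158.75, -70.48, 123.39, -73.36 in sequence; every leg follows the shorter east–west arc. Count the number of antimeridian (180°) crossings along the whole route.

2

Leg 1: -158.75° → -70.48°, shortest Δλ = 88.27° (east) — does not cross 180°.
Leg 2: -70.48° → +123.39°, shortest Δλ = -166.13° (west) — crosses 180°.
Leg 3: +123.39° → -73.36°, shortest Δλ = 163.25° (east) — crosses 180°.
Total crossings: 2.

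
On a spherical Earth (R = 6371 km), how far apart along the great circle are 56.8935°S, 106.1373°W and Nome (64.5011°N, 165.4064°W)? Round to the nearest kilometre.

14398 km

Δλ = -165.4064 − -106.1373 = -59.2691°.
Δφ = 64.5011 − -56.8935 = 121.3946°.
a = sin²(Δφ/2) + cos φ₁ · cos φ₂ · sin²(Δλ/2) = 0.817954.
c = 2·atan2(√a, √(1−a)) = 2.25998 rad → d = 6371·c ≈ 14398.34 km.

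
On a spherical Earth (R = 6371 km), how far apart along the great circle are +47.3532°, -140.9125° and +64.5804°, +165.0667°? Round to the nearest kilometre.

Δλ = 165.0667 − -140.9125 = 305.9792°; wrapped into (−180°, 180°]: -54.0208°.
Δφ = 64.5804 − 47.3532 = 17.2272°.
a = sin²(Δφ/2) + cos φ₁ · cos φ₂ · sin²(Δλ/2) = 0.082410.
c = 2·atan2(√a, √(1−a)) = 0.58234 rad → d = 6371·c ≈ 3710.07 km.

3710 km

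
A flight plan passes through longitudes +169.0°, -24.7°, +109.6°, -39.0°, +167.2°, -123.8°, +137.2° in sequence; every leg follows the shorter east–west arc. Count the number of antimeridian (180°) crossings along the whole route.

Leg 1: +169.0° → -24.7°, shortest Δλ = 166.3° (east) — crosses 180°.
Leg 2: -24.7° → +109.6°, shortest Δλ = 134.3° (east) — does not cross 180°.
Leg 3: +109.6° → -39.0°, shortest Δλ = -148.6° (west) — does not cross 180°.
Leg 4: -39.0° → +167.2°, shortest Δλ = -153.8° (west) — crosses 180°.
Leg 5: +167.2° → -123.8°, shortest Δλ = 69.0° (east) — crosses 180°.
Leg 6: -123.8° → +137.2°, shortest Δλ = -99.0° (west) — crosses 180°.
Total crossings: 4.

4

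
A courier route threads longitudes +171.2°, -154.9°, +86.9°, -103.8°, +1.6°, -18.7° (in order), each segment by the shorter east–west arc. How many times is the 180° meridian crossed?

Leg 1: +171.2° → -154.9°, shortest Δλ = 33.9° (east) — crosses 180°.
Leg 2: -154.9° → +86.9°, shortest Δλ = -118.2° (west) — crosses 180°.
Leg 3: +86.9° → -103.8°, shortest Δλ = 169.3° (east) — crosses 180°.
Leg 4: -103.8° → +1.6°, shortest Δλ = 105.4° (east) — does not cross 180°.
Leg 5: +1.6° → -18.7°, shortest Δλ = -20.3° (west) — does not cross 180°.
Total crossings: 3.

3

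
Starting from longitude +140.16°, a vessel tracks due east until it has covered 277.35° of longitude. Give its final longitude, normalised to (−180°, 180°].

Start at +140.16°; shift +277.35° → +417.51°.
+417.51° lies outside (−180°, 180°]; subtract 360° → +57.51°.

+57.51°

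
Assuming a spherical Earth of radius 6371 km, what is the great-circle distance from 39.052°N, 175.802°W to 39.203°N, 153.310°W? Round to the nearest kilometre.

Δλ = -153.310 − -175.802 = 22.492°.
Δφ = 39.203 − 39.052 = 0.151°.
a = sin²(Δφ/2) + cos φ₁ · cos φ₂ · sin²(Δλ/2) = 0.022889.
c = 2·atan2(√a, √(1−a)) = 0.30375 rad → d = 6371·c ≈ 1935.20 km.

1935 km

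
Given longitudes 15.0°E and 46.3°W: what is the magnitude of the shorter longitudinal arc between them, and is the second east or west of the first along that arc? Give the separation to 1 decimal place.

Raw difference: -46.3 − 15.0 = -61.3°.
Normalise into (−180°, 180°]: -61.3° stays -61.3°.
Negative ⇒ the second point lies to the west; separation 61.3°.

61.3° west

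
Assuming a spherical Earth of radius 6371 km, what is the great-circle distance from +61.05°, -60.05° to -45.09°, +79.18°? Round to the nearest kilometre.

Δλ = 79.18 − -60.05 = 139.23°.
Δφ = -45.09 − 61.05 = -106.14°.
a = sin²(Δφ/2) + cos φ₁ · cos φ₂ · sin²(Δλ/2) = 0.939264.
c = 2·atan2(√a, √(1−a)) = 2.64357 rad → d = 6371·c ≈ 16842.17 km.

16842 km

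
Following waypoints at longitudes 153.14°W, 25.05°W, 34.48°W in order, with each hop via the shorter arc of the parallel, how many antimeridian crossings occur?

0

Leg 1: -153.14° → -25.05°, shortest Δλ = 128.09° (east) — does not cross 180°.
Leg 2: -25.05° → -34.48°, shortest Δλ = -9.43° (west) — does not cross 180°.
Total crossings: 0.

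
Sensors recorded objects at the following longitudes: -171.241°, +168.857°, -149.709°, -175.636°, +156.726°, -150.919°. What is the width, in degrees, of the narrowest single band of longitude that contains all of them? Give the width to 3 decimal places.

Sort the longitudes: -175.636°, -171.241°, -150.919°, -149.709°, +156.726°, +168.857°.
Eastward gaps between consecutive values (wrapping around): 4.395°, 20.322°, 1.210°, 306.435°, 12.131°, 15.507°.
Largest gap = 306.435° ⇒ minimal covering band is its complement: 360° − 306.435° = 53.565°.
Band runs from +156.726° eastward to -149.709°, crossing the antimeridian.

53.565°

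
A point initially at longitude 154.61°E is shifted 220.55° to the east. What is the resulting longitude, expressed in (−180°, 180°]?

Start at +154.61°; shift +220.55° → +375.16°.
+375.16° lies outside (−180°, 180°]; subtract 360° → +15.16°.

15.16°E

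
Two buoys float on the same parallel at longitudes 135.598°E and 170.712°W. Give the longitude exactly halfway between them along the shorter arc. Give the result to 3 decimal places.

Signed shortest Δλ from +135.598° to -170.712° is +53.690°.
Midpoint longitude = +135.598° + (+53.690°)/2 = +135.598° + 26.845° = +162.443°.
(The naïve average (+135.598 + -170.712)/2 = -17.557° is on the wrong side of the globe.)

162.443°E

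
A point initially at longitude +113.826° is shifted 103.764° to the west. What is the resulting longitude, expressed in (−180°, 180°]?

Start at +113.826°; shift −103.764° → +10.062°.
+10.062° already lies in (−180°, 180°].

+10.062°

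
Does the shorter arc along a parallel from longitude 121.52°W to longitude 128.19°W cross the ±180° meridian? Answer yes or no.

Signed shortest Δλ = ((-128.19 − -121.52 + 180) mod 360) − 180 = -6.67°.
Going west by 6.67° from -121.52° reaches -128.19° without touching 180°.

No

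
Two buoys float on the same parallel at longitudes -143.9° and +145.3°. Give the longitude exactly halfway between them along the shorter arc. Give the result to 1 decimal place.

Signed shortest Δλ from -143.9° to +145.3° is -70.8°.
Midpoint longitude = -143.9° + (-70.8°)/2 = -143.9° − 35.4° = -179.3°.
(The naïve average (-143.9 + +145.3)/2 = 0.7° is on the wrong side of the globe.)

-179.3°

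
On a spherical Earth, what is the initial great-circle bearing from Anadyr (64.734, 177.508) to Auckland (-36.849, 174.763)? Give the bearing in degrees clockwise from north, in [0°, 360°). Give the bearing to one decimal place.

182.2°

Δλ = 174.763 − 177.508 = -2.745°.
θ = atan2( sin Δλ · cos φ₂ , cos φ₁ · sin φ₂ − sin φ₁ · cos φ₂ · cos Δλ )
  = atan2(-0.03832, -0.97880) = -177.758° → normalised to [0°, 360°): 182.242°.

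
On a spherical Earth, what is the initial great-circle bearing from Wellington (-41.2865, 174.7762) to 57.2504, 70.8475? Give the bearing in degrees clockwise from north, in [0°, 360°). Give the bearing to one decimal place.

Δλ = 70.8475 − 174.7762 = -103.9287°.
θ = atan2( sin Δλ · cos φ₂ , cos φ₁ · sin φ₂ − sin φ₁ · cos φ₂ · cos Δλ )
  = atan2(-0.52506, 0.54605) = -43.877° → normalised to [0°, 360°): 316.123°.

316.1°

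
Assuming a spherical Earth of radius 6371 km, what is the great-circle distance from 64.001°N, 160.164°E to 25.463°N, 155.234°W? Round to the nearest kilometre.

5345 km

Δλ = -155.234 − 160.164 = -315.398°; wrapped into (−180°, 180°]: 44.602°.
Δφ = 25.463 − 64.001 = -38.538°.
a = sin²(Δφ/2) + cos φ₁ · cos φ₂ · sin²(Δλ/2) = 0.165894.
c = 2·atan2(√a, √(1−a)) = 0.83899 rad → d = 6371·c ≈ 5345.22 km.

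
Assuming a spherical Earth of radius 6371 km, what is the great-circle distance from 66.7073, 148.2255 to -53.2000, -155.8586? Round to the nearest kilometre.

14129 km

Δλ = -155.8586 − 148.2255 = -304.0841°; wrapped into (−180°, 180°]: 55.9159°.
Δφ = -53.2000 − 66.7073 = -119.9073°.
a = sin²(Δφ/2) + cos φ₁ · cos φ₂ · sin²(Δλ/2) = 0.801362.
c = 2·atan2(√a, √(1−a)) = 2.21771 rad → d = 6371·c ≈ 14129.01 km.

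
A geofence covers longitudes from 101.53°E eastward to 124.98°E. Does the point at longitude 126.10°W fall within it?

Band width going east from +101.53° to +124.98°: ((124.98 − 101.53) mod 360) = 23.45°.
Offset of -126.10° east of the west edge: ((-126.10 − 101.53) mod 360) = 132.37°.
132.37° > 23.45° ⇒ outside.

No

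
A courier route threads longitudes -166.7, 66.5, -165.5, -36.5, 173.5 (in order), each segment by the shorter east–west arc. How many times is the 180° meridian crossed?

3

Leg 1: -166.7° → +66.5°, shortest Δλ = -126.8° (west) — crosses 180°.
Leg 2: +66.5° → -165.5°, shortest Δλ = 128.0° (east) — crosses 180°.
Leg 3: -165.5° → -36.5°, shortest Δλ = 129.0° (east) — does not cross 180°.
Leg 4: -36.5° → +173.5°, shortest Δλ = -150.0° (west) — crosses 180°.
Total crossings: 3.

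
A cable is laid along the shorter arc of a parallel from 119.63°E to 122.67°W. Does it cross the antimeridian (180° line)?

Yes

Naïve |-122.67 − 119.63| = 242.3° > 180°, so the shorter arc goes the other way round — across 180°.
Signed shortest Δλ = ((-122.67 − 119.63 + 180) mod 360) − 180 = 117.7°.
Going east by 117.7° from +119.63° passes through 180° before reaching -122.67°.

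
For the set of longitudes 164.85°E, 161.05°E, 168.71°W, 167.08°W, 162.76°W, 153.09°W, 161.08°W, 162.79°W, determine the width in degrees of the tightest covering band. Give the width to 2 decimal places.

45.86°

Sort the longitudes: -168.71°, -167.08°, -162.79°, -162.76°, -161.08°, -153.09°, +161.05°, +164.85°.
Eastward gaps between consecutive values (wrapping around): 1.63°, 4.29°, 0.03°, 1.68°, 7.99°, 314.14°, 3.80°, 26.44°.
Largest gap = 314.14° ⇒ minimal covering band is its complement: 360° − 314.14° = 45.86°.
Band runs from +161.05° eastward to -153.09°, crossing the antimeridian.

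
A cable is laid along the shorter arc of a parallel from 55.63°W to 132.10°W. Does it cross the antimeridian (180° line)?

No

Signed shortest Δλ = ((-132.10 − -55.63 + 180) mod 360) − 180 = -76.47°.
Going west by 76.47° from -55.63° reaches -132.10° without touching 180°.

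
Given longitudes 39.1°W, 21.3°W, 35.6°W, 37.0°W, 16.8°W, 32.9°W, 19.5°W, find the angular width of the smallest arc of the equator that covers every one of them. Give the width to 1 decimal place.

22.3°

Sort the longitudes: -39.1°, -37.0°, -35.6°, -32.9°, -21.3°, -19.5°, -16.8°.
Eastward gaps between consecutive values (wrapping around): 2.1°, 1.4°, 2.7°, 11.6°, 1.8°, 2.7°, 337.7°.
Largest gap = 337.7° ⇒ minimal covering band is its complement: 360° − 337.7° = 22.3°.
Band runs from -39.1° eastward to -16.8°.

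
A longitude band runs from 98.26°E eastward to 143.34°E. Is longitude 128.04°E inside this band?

Yes

Band width going east from +98.26° to +143.34°: ((143.34 − 98.26) mod 360) = 45.08°.
Offset of +128.04° east of the west edge: ((128.04 − 98.26) mod 360) = 29.78°.
29.78° ≤ 45.08° ⇒ inside.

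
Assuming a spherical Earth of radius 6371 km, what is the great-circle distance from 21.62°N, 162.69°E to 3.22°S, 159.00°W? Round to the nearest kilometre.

Δλ = -159.00 − 162.69 = -321.69°; wrapped into (−180°, 180°]: 38.31°.
Δφ = -3.22 − 21.62 = -24.84°.
a = sin²(Δφ/2) + cos φ₁ · cos φ₂ · sin²(Δλ/2) = 0.146191.
c = 2·atan2(√a, √(1−a)) = 0.78468 rad → d = 6371·c ≈ 4999.17 km.

4999 km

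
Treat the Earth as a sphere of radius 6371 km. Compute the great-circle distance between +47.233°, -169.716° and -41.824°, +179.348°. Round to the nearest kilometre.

Δλ = 179.348 − -169.716 = 349.064°; wrapped into (−180°, 180°]: -10.936°.
Δφ = -41.824 − 47.233 = -89.057°.
a = sin²(Δφ/2) + cos φ₁ · cos φ₂ · sin²(Δλ/2) = 0.496366.
c = 2·atan2(√a, √(1−a)) = 1.56353 rad → d = 6371·c ≈ 9961.24 km.

9961 km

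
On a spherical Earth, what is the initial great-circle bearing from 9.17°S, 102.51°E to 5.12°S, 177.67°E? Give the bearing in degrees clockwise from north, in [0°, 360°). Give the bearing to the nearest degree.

Δλ = 177.67 − 102.51 = 75.16°.
θ = atan2( sin Δλ · cos φ₂ , cos φ₁ · sin φ₂ − sin φ₁ · cos φ₂ · cos Δλ )
  = atan2(0.96279, -0.04745) = 92.821° → normalised to [0°, 360°): 92.821°.

93°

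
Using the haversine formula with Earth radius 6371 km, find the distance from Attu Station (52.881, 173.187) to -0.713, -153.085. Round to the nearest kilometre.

6731 km

Δλ = -153.085 − 173.187 = -326.272°; wrapped into (−180°, 180°]: 33.728°.
Δφ = -0.713 − 52.881 = -53.594°.
a = sin²(Δφ/2) + cos φ₁ · cos φ₂ · sin²(Δλ/2) = 0.254032.
c = 2·atan2(√a, √(1−a)) = 1.05648 rad → d = 6371·c ≈ 6730.86 km.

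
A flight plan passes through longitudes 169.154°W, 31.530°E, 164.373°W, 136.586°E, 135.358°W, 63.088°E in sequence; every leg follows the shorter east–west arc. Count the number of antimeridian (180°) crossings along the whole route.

5

Leg 1: -169.154° → +31.530°, shortest Δλ = -159.316° (west) — crosses 180°.
Leg 2: +31.530° → -164.373°, shortest Δλ = 164.097° (east) — crosses 180°.
Leg 3: -164.373° → +136.586°, shortest Δλ = -59.041° (west) — crosses 180°.
Leg 4: +136.586° → -135.358°, shortest Δλ = 88.056° (east) — crosses 180°.
Leg 5: -135.358° → +63.088°, shortest Δλ = -161.554° (west) — crosses 180°.
Total crossings: 5.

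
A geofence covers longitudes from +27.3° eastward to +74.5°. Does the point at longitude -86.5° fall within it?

No

Band width going east from +27.3° to +74.5°: ((74.5 − 27.3) mod 360) = 47.2°.
Offset of -86.5° east of the west edge: ((-86.5 − 27.3) mod 360) = 246.2°.
246.2° > 47.2° ⇒ outside.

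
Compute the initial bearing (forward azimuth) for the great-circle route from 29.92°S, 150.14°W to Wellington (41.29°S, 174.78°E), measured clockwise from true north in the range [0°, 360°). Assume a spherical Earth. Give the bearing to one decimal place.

238.4°

Δλ = 174.78 − -150.14 = 324.92°; wrapped into (−180°, 180°]: -35.08°.
θ = atan2( sin Δλ · cos φ₂ , cos φ₁ · sin φ₂ − sin φ₁ · cos φ₂ · cos Δλ )
  = atan2(-0.43183, -0.26522) = -121.557° → normalised to [0°, 360°): 238.443°.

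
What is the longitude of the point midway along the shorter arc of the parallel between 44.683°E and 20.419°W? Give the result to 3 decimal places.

Signed shortest Δλ from +44.683° to -20.419° is -65.102°.
Midpoint longitude = +44.683° + (-65.102°)/2 = +44.683° − 32.551° = +12.132°.

12.132°E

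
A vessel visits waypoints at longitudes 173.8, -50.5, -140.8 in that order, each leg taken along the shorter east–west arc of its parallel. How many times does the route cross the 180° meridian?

Leg 1: +173.8° → -50.5°, shortest Δλ = 135.7° (east) — crosses 180°.
Leg 2: -50.5° → -140.8°, shortest Δλ = -90.3° (west) — does not cross 180°.
Total crossings: 1.

1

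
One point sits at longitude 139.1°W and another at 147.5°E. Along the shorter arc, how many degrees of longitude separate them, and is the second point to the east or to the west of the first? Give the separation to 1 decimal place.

73.4° west

Raw difference: 147.5 − -139.1 = 286.6°.
Normalise into (−180°, 180°]: 286.6° − 360° = -73.4°.
Negative ⇒ the second point lies to the west; separation 73.4°.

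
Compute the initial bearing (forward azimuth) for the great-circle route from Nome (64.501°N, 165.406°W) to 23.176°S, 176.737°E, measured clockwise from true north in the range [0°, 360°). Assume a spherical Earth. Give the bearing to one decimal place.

196.4°

Δλ = 176.737 − -165.406 = 342.143°; wrapped into (−180°, 180°]: -17.857°.
θ = atan2( sin Δλ · cos φ₂ , cos φ₁ · sin φ₂ − sin φ₁ · cos φ₂ · cos Δλ )
  = atan2(-0.28190, -0.95920) = -163.623° → normalised to [0°, 360°): 196.377°.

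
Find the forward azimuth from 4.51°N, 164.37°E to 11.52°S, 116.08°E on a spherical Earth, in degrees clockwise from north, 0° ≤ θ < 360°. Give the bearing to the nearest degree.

Δλ = 116.08 − 164.37 = -48.29°.
θ = atan2( sin Δλ · cos φ₂ , cos φ₁ · sin φ₂ − sin φ₁ · cos φ₂ · cos Δλ )
  = atan2(-0.73148, -0.25036) = -108.894° → normalised to [0°, 360°): 251.106°.

251°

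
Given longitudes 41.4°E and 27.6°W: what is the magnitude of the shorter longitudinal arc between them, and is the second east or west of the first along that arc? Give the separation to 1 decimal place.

Raw difference: -27.6 − 41.4 = -69.0°.
Normalise into (−180°, 180°]: -69.0° stays -69.0°.
Negative ⇒ the second point lies to the west; separation 69.0°.

69.0° west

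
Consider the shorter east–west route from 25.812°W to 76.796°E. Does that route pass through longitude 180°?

Signed shortest Δλ = ((76.796 − -25.812 + 180) mod 360) − 180 = 102.608°.
Going east by 102.608° from -25.812° reaches +76.796° without touching 180°.

No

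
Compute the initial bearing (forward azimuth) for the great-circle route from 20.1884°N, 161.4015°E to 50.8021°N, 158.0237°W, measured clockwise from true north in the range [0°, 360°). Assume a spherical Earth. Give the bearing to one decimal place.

Δλ = -158.0237 − 161.4015 = -319.4252°; wrapped into (−180°, 180°]: 40.5748°.
θ = atan2( sin Δλ · cos φ₂ , cos φ₁ · sin φ₂ − sin φ₁ · cos φ₂ · cos Δλ )
  = atan2(0.41108, 0.56169) = 36.199° → normalised to [0°, 360°): 36.199°.

36.2°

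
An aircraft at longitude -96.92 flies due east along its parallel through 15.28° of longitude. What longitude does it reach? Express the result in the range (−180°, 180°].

Start at -96.92°; shift +15.28° → -81.64°.
-81.64° already lies in (−180°, 180°].

-81.64°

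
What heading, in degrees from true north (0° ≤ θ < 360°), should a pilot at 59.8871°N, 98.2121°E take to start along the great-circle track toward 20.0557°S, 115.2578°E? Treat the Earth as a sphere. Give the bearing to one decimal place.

163.8°

Δλ = 115.2578 − 98.2121 = 17.0457°.
θ = atan2( sin Δλ · cos φ₂ , cos φ₁ · sin φ₂ − sin φ₁ · cos φ₂ · cos Δλ )
  = atan2(0.27536, -0.94894) = 163.819° → normalised to [0°, 360°): 163.819°.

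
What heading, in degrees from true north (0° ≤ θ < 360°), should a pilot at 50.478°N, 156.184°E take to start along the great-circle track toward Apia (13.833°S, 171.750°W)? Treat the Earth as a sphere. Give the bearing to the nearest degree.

Δλ = -171.750 − 156.184 = -327.934°; wrapped into (−180°, 180°]: 32.066°.
θ = atan2( sin Δλ · cos φ₂ , cos φ₁ · sin φ₂ − sin φ₁ · cos φ₂ · cos Δλ )
  = atan2(0.51550, -0.78689) = 146.771° → normalised to [0°, 360°): 146.771°.

147°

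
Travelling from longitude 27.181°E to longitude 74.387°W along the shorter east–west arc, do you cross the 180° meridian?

Signed shortest Δλ = ((-74.387 − 27.181 + 180) mod 360) − 180 = -101.568°.
Going west by 101.568° from +27.181° reaches -74.387° without touching 180°.

No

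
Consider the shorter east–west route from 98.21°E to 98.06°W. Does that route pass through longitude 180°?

Yes

Naïve |-98.06 − 98.21| = 196.27° > 180°, so the shorter arc goes the other way round — across 180°.
Signed shortest Δλ = ((-98.06 − 98.21 + 180) mod 360) − 180 = 163.73°.
Going east by 163.73° from +98.21° passes through 180° before reaching -98.06°.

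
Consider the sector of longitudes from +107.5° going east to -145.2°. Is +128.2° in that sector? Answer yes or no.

Yes

Band width going east from +107.5° to -145.2°: ((-145.2 − 107.5) mod 360) = 107.3°.
Offset of +128.2° east of the west edge: ((128.2 − 107.5) mod 360) = 20.7°.
20.7° ≤ 107.3° ⇒ inside.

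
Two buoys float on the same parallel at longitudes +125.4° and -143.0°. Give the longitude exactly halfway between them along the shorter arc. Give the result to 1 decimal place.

Signed shortest Δλ from +125.4° to -143.0° is +91.6°.
Midpoint longitude = +125.4° + (+91.6°)/2 = +125.4° + 45.8° = +171.2°.
(The naïve average (+125.4 + -143.0)/2 = -8.8° is on the wrong side of the globe.)

+171.2°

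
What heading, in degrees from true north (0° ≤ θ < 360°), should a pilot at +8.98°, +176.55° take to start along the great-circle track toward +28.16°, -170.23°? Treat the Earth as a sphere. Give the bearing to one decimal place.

Δλ = -170.23 − 176.55 = -346.78°; wrapped into (−180°, 180°]: 13.22°.
θ = atan2( sin Δλ · cos φ₂ , cos φ₁ · sin φ₂ − sin φ₁ · cos φ₂ · cos Δλ )
  = atan2(0.20162, 0.33218) = 31.256° → normalised to [0°, 360°): 31.256°.

31.3°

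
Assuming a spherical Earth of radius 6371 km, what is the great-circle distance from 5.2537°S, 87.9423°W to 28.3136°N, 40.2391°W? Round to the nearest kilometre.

6324 km

Δλ = -40.2391 − -87.9423 = 47.7032°.
Δφ = 28.3136 − -5.2537 = 33.5673°.
a = sin²(Δφ/2) + cos φ₁ · cos φ₂ · sin²(Δλ/2) = 0.226729.
c = 2·atan2(√a, √(1−a)) = 0.99257 rad → d = 6371·c ≈ 6323.65 km.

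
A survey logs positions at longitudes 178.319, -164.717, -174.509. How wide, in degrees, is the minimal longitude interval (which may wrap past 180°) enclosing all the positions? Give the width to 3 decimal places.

16.964°

Sort the longitudes: -174.509°, -164.717°, +178.319°.
Eastward gaps between consecutive values (wrapping around): 9.792°, 343.036°, 7.172°.
Largest gap = 343.036° ⇒ minimal covering band is its complement: 360° − 343.036° = 16.964°.
Band runs from +178.319° eastward to -164.717°, crossing the antimeridian.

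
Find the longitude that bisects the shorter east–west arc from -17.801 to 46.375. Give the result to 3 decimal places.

Signed shortest Δλ from -17.801° to +46.375° is +64.176°.
Midpoint longitude = -17.801° + (+64.176°)/2 = -17.801° + 32.088° = +14.287°.

+14.287°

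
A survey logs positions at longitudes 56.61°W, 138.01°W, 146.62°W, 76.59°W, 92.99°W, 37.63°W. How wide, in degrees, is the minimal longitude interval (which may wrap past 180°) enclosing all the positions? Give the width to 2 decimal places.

108.99°

Sort the longitudes: -146.62°, -138.01°, -92.99°, -76.59°, -56.61°, -37.63°.
Eastward gaps between consecutive values (wrapping around): 8.61°, 45.02°, 16.40°, 19.98°, 18.98°, 251.01°.
Largest gap = 251.01° ⇒ minimal covering band is its complement: 360° − 251.01° = 108.99°.
Band runs from -146.62° eastward to -37.63°.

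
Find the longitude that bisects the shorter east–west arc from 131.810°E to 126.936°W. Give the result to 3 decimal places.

Signed shortest Δλ from +131.810° to -126.936° is +101.254°.
Midpoint longitude = +131.810° + (+101.254°)/2 = +131.810° + 50.627° = +182.437°.
Normalise into (−180°, 180°]: -177.563°.
(The naïve average (+131.810 + -126.936)/2 = 2.437° is on the wrong side of the globe.)

177.563°W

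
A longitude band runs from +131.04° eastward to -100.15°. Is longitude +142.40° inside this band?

Yes

Band width going east from +131.04° to -100.15°: ((-100.15 − 131.04) mod 360) = 128.81°.
Offset of +142.40° east of the west edge: ((142.40 − 131.04) mod 360) = 11.36°.
11.36° ≤ 128.81° ⇒ inside.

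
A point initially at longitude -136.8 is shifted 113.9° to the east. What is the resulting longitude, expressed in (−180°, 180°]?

-22.9°

Start at -136.8°; shift +113.9° → -22.9°.
-22.9° already lies in (−180°, 180°].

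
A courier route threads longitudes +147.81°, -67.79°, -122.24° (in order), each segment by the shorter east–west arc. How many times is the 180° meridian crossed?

Leg 1: +147.81° → -67.79°, shortest Δλ = 144.4° (east) — crosses 180°.
Leg 2: -67.79° → -122.24°, shortest Δλ = -54.45° (west) — does not cross 180°.
Total crossings: 1.

1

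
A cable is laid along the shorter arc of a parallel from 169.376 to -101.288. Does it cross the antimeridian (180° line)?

Yes

Naïve |-101.288 − 169.376| = 270.664° > 180°, so the shorter arc goes the other way round — across 180°.
Signed shortest Δλ = ((-101.288 − 169.376 + 180) mod 360) − 180 = 89.336°.
Going east by 89.336° from +169.376° passes through 180° before reaching -101.288°.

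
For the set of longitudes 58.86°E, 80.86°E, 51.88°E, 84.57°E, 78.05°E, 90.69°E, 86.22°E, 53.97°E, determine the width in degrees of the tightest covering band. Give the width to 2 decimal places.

38.81°

Sort the longitudes: +51.88°, +53.97°, +58.86°, +78.05°, +80.86°, +84.57°, +86.22°, +90.69°.
Eastward gaps between consecutive values (wrapping around): 2.09°, 4.89°, 19.19°, 2.81°, 3.71°, 1.65°, 4.47°, 321.19°.
Largest gap = 321.19° ⇒ minimal covering band is its complement: 360° − 321.19° = 38.81°.
Band runs from +51.88° eastward to +90.69°.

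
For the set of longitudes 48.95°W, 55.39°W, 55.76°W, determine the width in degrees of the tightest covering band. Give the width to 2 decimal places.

Sort the longitudes: -55.76°, -55.39°, -48.95°.
Eastward gaps between consecutive values (wrapping around): 0.37°, 6.44°, 353.19°.
Largest gap = 353.19° ⇒ minimal covering band is its complement: 360° − 353.19° = 6.81°.
Band runs from -55.76° eastward to -48.95°.

6.81°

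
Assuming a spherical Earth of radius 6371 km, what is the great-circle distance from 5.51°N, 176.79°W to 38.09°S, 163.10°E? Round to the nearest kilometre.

Δλ = 163.10 − -176.79 = 339.89°; wrapped into (−180°, 180°]: -20.11°.
Δφ = -38.09 − 5.51 = -43.60°.
a = sin²(Δφ/2) + cos φ₁ · cos φ₂ · sin²(Δλ/2) = 0.161795.
c = 2·atan2(√a, √(1−a)) = 0.82792 rad → d = 6371·c ≈ 5274.66 km.

5275 km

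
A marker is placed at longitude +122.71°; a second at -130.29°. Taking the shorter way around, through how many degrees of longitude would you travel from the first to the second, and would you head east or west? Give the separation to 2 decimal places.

Raw difference: -130.29 − 122.71 = -253.0°.
Normalise into (−180°, 180°]: -253.0° + 360° = 107.0°.
Positive ⇒ the second point lies to the east; separation 107.00°.

107.00° east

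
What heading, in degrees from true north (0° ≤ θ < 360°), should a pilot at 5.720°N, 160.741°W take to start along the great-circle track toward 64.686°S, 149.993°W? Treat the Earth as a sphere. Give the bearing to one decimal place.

175.2°

Δλ = -149.993 − -160.741 = 10.748°.
θ = atan2( sin Δλ · cos φ₂ , cos φ₁ · sin φ₂ − sin φ₁ · cos φ₂ · cos Δλ )
  = atan2(0.07974, -0.94134) = 175.158° → normalised to [0°, 360°): 175.158°.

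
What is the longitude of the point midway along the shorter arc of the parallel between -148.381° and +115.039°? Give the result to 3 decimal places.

+163.329°

Signed shortest Δλ from -148.381° to +115.039° is -96.580°.
Midpoint longitude = -148.381° + (-96.580°)/2 = -148.381° − 48.290° = -196.671°.
Normalise into (−180°, 180°]: +163.329°.
(The naïve average (-148.381 + +115.039)/2 = -16.671° is on the wrong side of the globe.)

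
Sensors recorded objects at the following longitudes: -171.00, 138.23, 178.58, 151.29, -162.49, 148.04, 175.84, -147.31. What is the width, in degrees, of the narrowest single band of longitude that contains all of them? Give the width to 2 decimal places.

Sort the longitudes: -171.00°, -162.49°, -147.31°, +138.23°, +148.04°, +151.29°, +175.84°, +178.58°.
Eastward gaps between consecutive values (wrapping around): 8.51°, 15.18°, 285.54°, 9.81°, 3.25°, 24.55°, 2.74°, 10.42°.
Largest gap = 285.54° ⇒ minimal covering band is its complement: 360° − 285.54° = 74.46°.
Band runs from +138.23° eastward to -147.31°, crossing the antimeridian.

74.46°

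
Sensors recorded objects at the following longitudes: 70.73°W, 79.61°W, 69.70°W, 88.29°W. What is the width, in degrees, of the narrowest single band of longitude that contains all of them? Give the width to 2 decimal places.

18.59°

Sort the longitudes: -88.29°, -79.61°, -70.73°, -69.70°.
Eastward gaps between consecutive values (wrapping around): 8.68°, 8.88°, 1.03°, 341.41°.
Largest gap = 341.41° ⇒ minimal covering band is its complement: 360° − 341.41° = 18.59°.
Band runs from -88.29° eastward to -69.70°.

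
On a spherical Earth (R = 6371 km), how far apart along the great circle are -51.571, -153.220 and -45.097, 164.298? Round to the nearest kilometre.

3174 km

Δλ = 164.298 − -153.220 = 317.518°; wrapped into (−180°, 180°]: -42.482°.
Δφ = -45.097 − -51.571 = 6.474°.
a = sin²(Δφ/2) + cos φ₁ · cos φ₂ · sin²(Δλ/2) = 0.060777.
c = 2·atan2(√a, √(1−a)) = 0.49820 rad → d = 6371·c ≈ 3174.01 km.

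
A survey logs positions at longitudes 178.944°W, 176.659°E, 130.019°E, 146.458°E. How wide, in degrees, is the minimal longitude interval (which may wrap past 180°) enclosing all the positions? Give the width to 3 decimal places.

Sort the longitudes: -178.944°, +130.019°, +146.458°, +176.659°.
Eastward gaps between consecutive values (wrapping around): 308.963°, 16.439°, 30.201°, 4.397°.
Largest gap = 308.963° ⇒ minimal covering band is its complement: 360° − 308.963° = 51.037°.
Band runs from +130.019° eastward to -178.944°, crossing the antimeridian.

51.037°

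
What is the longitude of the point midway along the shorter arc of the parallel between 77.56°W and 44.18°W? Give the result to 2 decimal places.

60.87°W

Signed shortest Δλ from -77.56° to -44.18° is +33.38°.
Midpoint longitude = -77.56° + (+33.38°)/2 = -77.56° + 16.69° = -60.87°.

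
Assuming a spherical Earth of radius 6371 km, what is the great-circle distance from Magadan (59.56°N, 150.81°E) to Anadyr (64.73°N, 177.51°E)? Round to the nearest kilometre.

1487 km

Δλ = 177.51 − 150.81 = 26.70°.
Δφ = 64.73 − 59.56 = 5.17°.
a = sin²(Δφ/2) + cos φ₁ · cos φ₂ · sin²(Δλ/2) = 0.013565.
c = 2·atan2(√a, √(1−a)) = 0.23346 rad → d = 6371·c ≈ 1487.41 km.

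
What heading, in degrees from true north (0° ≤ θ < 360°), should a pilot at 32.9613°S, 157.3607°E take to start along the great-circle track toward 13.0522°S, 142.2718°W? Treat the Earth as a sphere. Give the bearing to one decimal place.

Δλ = -142.2718 − 157.3607 = -299.6325°; wrapped into (−180°, 180°]: 60.3675°.
θ = atan2( sin Δλ · cos φ₂ , cos φ₁ · sin φ₂ − sin φ₁ · cos φ₂ · cos Δλ )
  = atan2(0.84676, 0.07257) = 85.101° → normalised to [0°, 360°): 85.101°.

85.1°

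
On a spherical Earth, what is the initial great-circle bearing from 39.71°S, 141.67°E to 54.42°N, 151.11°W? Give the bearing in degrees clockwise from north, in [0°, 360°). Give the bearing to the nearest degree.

35°

Δλ = -151.11 − 141.67 = -292.78°; wrapped into (−180°, 180°]: 67.22°.
θ = atan2( sin Δλ · cos φ₂ , cos φ₁ · sin φ₂ − sin φ₁ · cos φ₂ · cos Δλ )
  = atan2(0.53645, 0.76960) = 34.879° → normalised to [0°, 360°): 34.879°.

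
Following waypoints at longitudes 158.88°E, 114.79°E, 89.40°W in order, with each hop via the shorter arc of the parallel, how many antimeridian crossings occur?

1

Leg 1: +158.88° → +114.79°, shortest Δλ = -44.09° (west) — does not cross 180°.
Leg 2: +114.79° → -89.40°, shortest Δλ = 155.81° (east) — crosses 180°.
Total crossings: 1.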